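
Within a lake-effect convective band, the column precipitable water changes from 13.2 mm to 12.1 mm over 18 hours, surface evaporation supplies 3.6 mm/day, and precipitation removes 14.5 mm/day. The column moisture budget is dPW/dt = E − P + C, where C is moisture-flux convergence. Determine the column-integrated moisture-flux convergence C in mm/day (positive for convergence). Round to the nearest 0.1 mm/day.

C ≈ 9.4 mm/day

dPW/dt = (12.1 − 13.2) mm / (18/24 day) = -1.467 mm/day.
C = dPW/dt − E + P = (-1.467) − 3.6 + 14.5 = 9.4 mm/day.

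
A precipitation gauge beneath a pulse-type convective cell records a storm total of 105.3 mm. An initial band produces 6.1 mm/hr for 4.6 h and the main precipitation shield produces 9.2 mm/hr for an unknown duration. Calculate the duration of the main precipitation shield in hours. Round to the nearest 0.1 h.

duration ≈ 8.4 h

Known phases: 6.1 × 4.6 = 28.06 mm.
Remaining depth = 105.3 − 28.06 = 77.24 mm.
Duration = 77.24 / 9.2 = 8.4 h.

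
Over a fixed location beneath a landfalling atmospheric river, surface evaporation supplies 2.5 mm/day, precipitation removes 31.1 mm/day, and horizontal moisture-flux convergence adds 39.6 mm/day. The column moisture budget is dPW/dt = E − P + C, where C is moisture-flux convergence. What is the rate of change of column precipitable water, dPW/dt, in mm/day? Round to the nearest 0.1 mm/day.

dPW/dt = E − P + C = 2.5 − 31.1 + (39.6) = 11.0 mm/day.

dPW/dt ≈ 11.0 mm/day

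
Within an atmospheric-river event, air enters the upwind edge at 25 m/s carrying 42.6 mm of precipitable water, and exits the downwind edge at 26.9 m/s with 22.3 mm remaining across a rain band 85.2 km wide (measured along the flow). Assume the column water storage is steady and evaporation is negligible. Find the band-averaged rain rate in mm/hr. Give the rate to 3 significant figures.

R ≈ 19.7 mm/hr

Column moisture flux per unit crosswind length is F = V × PW.
Inflow: F_in = 25 × 42.6 = 1065 mm·m/s
Outflow: F_out = 26.9 × 22.3 = 599.87 mm·m/s
Steady-state rate R = (F_in − F_out)/L = (1065 − 599.87) / 85200 m = 5.459e-03 mm/s.
R = 5.459e-03 × 3600 = 19.7 mm/hr.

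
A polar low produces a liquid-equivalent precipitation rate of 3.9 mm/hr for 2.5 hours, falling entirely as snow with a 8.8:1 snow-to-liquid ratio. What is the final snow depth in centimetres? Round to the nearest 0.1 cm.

Liquid-equivalent depth = 3.9 × 2.5 = 9.75 mm.
Snow depth = 9.75 mm × 8.8 = 85.8 mm = 8.6 cm.

snow depth ≈ 8.6 cm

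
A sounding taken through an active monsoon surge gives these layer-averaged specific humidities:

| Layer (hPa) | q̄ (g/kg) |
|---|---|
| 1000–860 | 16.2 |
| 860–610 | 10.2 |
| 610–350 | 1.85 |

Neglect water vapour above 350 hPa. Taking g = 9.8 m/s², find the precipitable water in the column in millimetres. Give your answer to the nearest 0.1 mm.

Precipitable water is the column-integrated vapour mass per unit area: PW = (1/g) Σ q̄ Δp, with q in kg/kg and Δp in Pa (1 kg/m² of water = 1 mm).
Layer 1000–860 hPa: Δp = 140 hPa = 14000 Pa, q̄ = 0.0162 kg/kg → 0.0162 × 14000 / 9.8 = 23.14 mm
Layer 860–610 hPa: Δp = 250 hPa = 25000 Pa, q̄ = 0.0102 kg/kg → 0.0102 × 25000 / 9.8 = 26.02 mm
Layer 610–350 hPa: Δp = 260 hPa = 26000 Pa, q̄ = 0.00185 kg/kg → 0.00185 × 26000 / 9.8 = 4.91 mm
PW = 23.14 + 26.02 + 4.91 = 54.07 ≈ 54.1 mm.

PW ≈ 54.1 mm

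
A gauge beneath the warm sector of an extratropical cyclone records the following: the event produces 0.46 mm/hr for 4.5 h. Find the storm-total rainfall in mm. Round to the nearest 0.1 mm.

Total = Σ Rᵢ Δtᵢ = 0.46 × 4.5
      = 2.07 = 2.1 mm.

total ≈ 2.1 mm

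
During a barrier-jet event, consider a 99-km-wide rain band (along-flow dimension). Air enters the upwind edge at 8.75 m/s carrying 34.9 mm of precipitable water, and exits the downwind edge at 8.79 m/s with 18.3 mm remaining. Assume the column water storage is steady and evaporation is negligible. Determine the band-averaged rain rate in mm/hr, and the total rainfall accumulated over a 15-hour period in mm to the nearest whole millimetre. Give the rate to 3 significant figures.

Column moisture flux per unit crosswind length is F = V × PW.
Inflow: F_in = 8.75 × 34.9 = 305.375 mm·m/s
Outflow: F_out = 8.79 × 18.3 = 160.857 mm·m/s
Steady-state rate R = (F_in − F_out)/L = (305.375 − 160.857) / 99000 m = 1.460e-03 mm/s.
R = 1.460e-03 × 3600 = 5.26 mm/hr.
Over 15 h: total = 5.26 × 15 = 78.9 ≈ 79 mm.

R ≈ 5.26 mm/hr; total ≈ 79 mm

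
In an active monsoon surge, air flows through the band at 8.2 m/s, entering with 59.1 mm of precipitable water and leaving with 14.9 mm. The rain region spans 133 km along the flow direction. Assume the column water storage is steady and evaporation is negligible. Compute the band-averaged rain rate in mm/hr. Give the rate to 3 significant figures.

R ≈ 9.81 mm/hr

Column moisture flux per unit crosswind length is F = V × PW.
Inflow: F_in = 8.2 × 59.1 = 484.62 mm·m/s
Outflow: F_out = 8.2 × 14.9 = 122.18 mm·m/s
Steady-state rate R = (F_in − F_out)/L = (484.62 − 122.18) / 133000 m = 2.725e-03 mm/s.
R = 2.725e-03 × 3600 = 9.81 mm/hr.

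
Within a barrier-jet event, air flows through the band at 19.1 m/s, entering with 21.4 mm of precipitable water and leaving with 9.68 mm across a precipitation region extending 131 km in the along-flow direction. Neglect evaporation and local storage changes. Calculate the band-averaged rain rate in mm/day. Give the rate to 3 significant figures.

R ≈ 148 mm/day

Column moisture flux per unit crosswind length is F = V × PW.
Inflow: F_in = 19.1 × 21.4 = 408.74 mm·m/s
Outflow: F_out = 19.1 × 9.68 = 184.888 mm·m/s
Steady-state rate R = (F_in − F_out)/L = (408.74 − 184.888) / 131000 m = 1.709e-03 mm/s.
R = 1.709e-03 × 3600 × 24 = 148 mm/day.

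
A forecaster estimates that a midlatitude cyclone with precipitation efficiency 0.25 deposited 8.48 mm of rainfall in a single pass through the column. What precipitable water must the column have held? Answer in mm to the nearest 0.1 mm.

PW = rainfall / ε = 8.48 / 0.25 = 33.9 mm.

PW ≈ 33.9 mm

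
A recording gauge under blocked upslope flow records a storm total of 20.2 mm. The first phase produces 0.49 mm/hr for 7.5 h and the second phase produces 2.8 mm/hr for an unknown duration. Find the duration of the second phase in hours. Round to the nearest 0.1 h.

Known phases: 0.49 × 7.5 = 3.675 mm.
Remaining depth = 20.2 − 3.675 = 16.525 mm.
Duration = 16.525 / 2.8 = 5.9 h.

duration ≈ 5.9 h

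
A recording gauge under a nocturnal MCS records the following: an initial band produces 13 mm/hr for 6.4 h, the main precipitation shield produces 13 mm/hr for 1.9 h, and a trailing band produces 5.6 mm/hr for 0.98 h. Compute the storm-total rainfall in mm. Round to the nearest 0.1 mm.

Total = Σ Rᵢ Δtᵢ = 13 × 6.4 + 13 × 1.9 + 5.6 × 0.98
      = 83.2 + 24.7 + 5.488 = 113.4 mm.

total ≈ 113.4 mm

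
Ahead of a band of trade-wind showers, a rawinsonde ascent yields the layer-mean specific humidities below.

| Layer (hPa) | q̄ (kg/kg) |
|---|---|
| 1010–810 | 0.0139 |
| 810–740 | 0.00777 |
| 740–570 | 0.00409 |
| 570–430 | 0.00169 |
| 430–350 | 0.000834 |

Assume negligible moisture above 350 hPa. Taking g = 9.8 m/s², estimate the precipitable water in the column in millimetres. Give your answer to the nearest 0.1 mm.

Precipitable water is the column-integrated vapour mass per unit area: PW = (1/g) Σ q̄ Δp, with q in kg/kg and Δp in Pa (1 kg/m² of water = 1 mm).
Layer 1010–810 hPa: Δp = 200 hPa = 20000 Pa, q̄ = 0.0139 kg/kg → 0.0139 × 20000 / 9.8 = 28.37 mm
Layer 810–740 hPa: Δp = 70 hPa = 7000 Pa, q̄ = 0.00777 kg/kg → 0.00777 × 7000 / 9.8 = 5.55 mm
Layer 740–570 hPa: Δp = 170 hPa = 17000 Pa, q̄ = 0.00409 kg/kg → 0.00409 × 17000 / 9.8 = 7.09 mm
Layer 570–430 hPa: Δp = 140 hPa = 14000 Pa, q̄ = 0.00169 kg/kg → 0.00169 × 14000 / 9.8 = 2.41 mm
Layer 430–350 hPa: Δp = 80 hPa = 8000 Pa, q̄ = 0.000834 kg/kg → 0.000834 × 8000 / 9.8 = 0.68 mm
PW = 28.37 + 5.55 + 7.09 + 2.41 + 0.68 = 44.10 ≈ 44.1 mm.

PW ≈ 44.1 mm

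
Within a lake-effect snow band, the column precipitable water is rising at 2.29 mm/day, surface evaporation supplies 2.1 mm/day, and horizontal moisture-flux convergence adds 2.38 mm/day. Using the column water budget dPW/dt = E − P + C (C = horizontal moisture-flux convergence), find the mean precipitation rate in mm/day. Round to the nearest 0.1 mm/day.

P ≈ 2.2 mm/day

dPW/dt = +2.29 mm/day.
P = E + C − dPW/dt = 2.1 + (2.38) − (+2.29) = 2.2 mm/day.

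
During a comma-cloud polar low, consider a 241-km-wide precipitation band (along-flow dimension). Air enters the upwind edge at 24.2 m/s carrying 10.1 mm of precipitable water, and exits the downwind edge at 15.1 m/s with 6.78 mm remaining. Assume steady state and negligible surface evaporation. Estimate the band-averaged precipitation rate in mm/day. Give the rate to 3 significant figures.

R ≈ 50.9 mm/day

Column moisture flux per unit crosswind length is F = V × PW.
Inflow: F_in = 24.2 × 10.1 = 244.42 mm·m/s
Outflow: F_out = 15.1 × 6.78 = 102.378 mm·m/s
Steady-state rate R = (F_in − F_out)/L = (244.42 − 102.378) / 241000 m = 5.894e-04 mm/s.
R = 5.894e-04 × 3600 × 24 = 50.9 mm/day.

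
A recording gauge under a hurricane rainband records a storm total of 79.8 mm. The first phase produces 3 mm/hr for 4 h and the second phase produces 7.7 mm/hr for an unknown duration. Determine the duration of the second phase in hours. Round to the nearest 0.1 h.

Known phases: 3 × 4 = 12 mm.
Remaining depth = 79.8 − 12 = 67.8 mm.
Duration = 67.8 / 7.7 = 8.8 h.

duration ≈ 8.8 h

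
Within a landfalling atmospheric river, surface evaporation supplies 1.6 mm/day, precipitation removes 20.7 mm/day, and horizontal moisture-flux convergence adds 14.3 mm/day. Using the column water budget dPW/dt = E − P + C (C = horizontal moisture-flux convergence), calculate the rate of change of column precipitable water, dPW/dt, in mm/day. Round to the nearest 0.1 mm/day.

dPW/dt ≈ -4.8 mm/day

dPW/dt = E − P + C = 1.6 − 20.7 + (14.3) = -4.8 mm/day.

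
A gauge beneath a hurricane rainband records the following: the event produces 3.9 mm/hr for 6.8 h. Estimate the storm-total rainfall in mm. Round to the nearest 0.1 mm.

Total = Σ Rᵢ Δtᵢ = 3.9 × 6.8
      = 26.52 = 26.5 mm.

total ≈ 26.5 mm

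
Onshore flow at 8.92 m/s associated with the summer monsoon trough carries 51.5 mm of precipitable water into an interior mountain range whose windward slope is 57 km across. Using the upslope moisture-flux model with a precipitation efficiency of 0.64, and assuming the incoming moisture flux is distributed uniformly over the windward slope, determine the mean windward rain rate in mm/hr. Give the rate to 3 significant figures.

R ≈ 18.6 mm/hr

Incoming column moisture flux per unit ridge length: F = V × PW = 8.92 × 51.5 = 459.38 mm·m/s.
Spread over the 57 km slope with efficiency ε = 0.64: R = ε·F/W = 0.64 × 459.38 / 57000 m = 5.158e-03 mm/s.
R = 5.158e-03 × 3600 = 18.6 mm/hr.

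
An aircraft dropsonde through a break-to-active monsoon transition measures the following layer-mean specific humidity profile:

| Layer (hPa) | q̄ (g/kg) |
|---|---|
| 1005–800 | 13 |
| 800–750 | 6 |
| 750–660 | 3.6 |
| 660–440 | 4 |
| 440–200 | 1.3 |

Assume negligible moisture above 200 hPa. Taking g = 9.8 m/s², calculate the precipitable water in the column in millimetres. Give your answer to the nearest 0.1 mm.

Precipitable water is the column-integrated vapour mass per unit area: PW = (1/g) Σ q̄ Δp, with q in kg/kg and Δp in Pa (1 kg/m² of water = 1 mm).
Layer 1005–800 hPa: Δp = 205 hPa = 20500 Pa, q̄ = 0.013 kg/kg → 0.013 × 20500 / 9.8 = 27.19 mm
Layer 800–750 hPa: Δp = 50 hPa = 5000 Pa, q̄ = 0.006 kg/kg → 0.006 × 5000 / 9.8 = 3.06 mm
Layer 750–660 hPa: Δp = 90 hPa = 9000 Pa, q̄ = 0.0036 kg/kg → 0.0036 × 9000 / 9.8 = 3.31 mm
Layer 660–440 hPa: Δp = 220 hPa = 22000 Pa, q̄ = 0.004 kg/kg → 0.004 × 22000 / 9.8 = 8.98 mm
Layer 440–200 hPa: Δp = 240 hPa = 24000 Pa, q̄ = 0.0013 kg/kg → 0.0013 × 24000 / 9.8 = 3.18 mm
PW = 27.19 + 3.06 + 3.31 + 8.98 + 3.18 = 45.72 ≈ 45.7 mm.

PW ≈ 45.7 mm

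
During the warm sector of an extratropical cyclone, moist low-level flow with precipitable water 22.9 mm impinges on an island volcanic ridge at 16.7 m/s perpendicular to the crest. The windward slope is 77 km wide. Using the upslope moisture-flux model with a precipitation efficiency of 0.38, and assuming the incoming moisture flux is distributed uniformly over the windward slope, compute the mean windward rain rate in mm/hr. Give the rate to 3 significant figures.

R ≈ 6.79 mm/hr

Incoming column moisture flux per unit ridge length: F = V × PW = 16.7 × 22.9 = 382.43 mm·m/s.
Spread over the 77 km slope with efficiency ε = 0.38: R = ε·F/W = 0.38 × 382.43 / 77000 m = 1.887e-03 mm/s.
R = 1.887e-03 × 3600 = 6.79 mm/hr.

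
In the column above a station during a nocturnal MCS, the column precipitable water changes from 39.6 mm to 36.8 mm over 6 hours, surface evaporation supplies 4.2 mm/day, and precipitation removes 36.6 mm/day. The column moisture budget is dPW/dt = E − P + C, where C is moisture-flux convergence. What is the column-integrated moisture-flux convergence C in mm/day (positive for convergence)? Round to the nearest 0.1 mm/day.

dPW/dt = (36.8 − 39.6) mm / (6/24 day) = -11.200 mm/day.
C = dPW/dt − E + P = (-11.200) − 4.2 + 36.6 = 21.2 mm/day.

C ≈ 21.2 mm/day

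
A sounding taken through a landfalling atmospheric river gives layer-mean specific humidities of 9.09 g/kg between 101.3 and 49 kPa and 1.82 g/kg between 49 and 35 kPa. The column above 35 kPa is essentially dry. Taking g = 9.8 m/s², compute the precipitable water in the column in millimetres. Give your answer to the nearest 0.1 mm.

PW ≈ 51.1 mm

Precipitable water is the column-integrated vapour mass per unit area: PW = (1/g) Σ q̄ Δp, with q in kg/kg and Δp in Pa (1 kg/m² of water = 1 mm).
Layer 101.3–49 kPa: Δp = 523 hPa = 52300 Pa, q̄ = 0.00909 kg/kg → 0.00909 × 52300 / 9.8 = 48.51 mm
Layer 49–35 kPa: Δp = 140 hPa = 14000 Pa, q̄ = 0.00182 kg/kg → 0.00182 × 14000 / 9.8 = 2.60 mm
PW = 48.51 + 2.60 = 51.11 ≈ 51.1 mm.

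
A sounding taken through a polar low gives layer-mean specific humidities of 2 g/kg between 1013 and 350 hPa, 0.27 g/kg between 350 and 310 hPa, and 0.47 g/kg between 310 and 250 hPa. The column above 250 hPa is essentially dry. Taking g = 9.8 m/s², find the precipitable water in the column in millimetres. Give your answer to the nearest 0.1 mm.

PW ≈ 13.9 mm

Precipitable water is the column-integrated vapour mass per unit area: PW = (1/g) Σ q̄ Δp, with q in kg/kg and Δp in Pa (1 kg/m² of water = 1 mm).
Layer 1013–350 hPa: Δp = 663 hPa = 66300 Pa, q̄ = 0.002 kg/kg → 0.002 × 66300 / 9.8 = 13.53 mm
Layer 350–310 hPa: Δp = 40 hPa = 4000 Pa, q̄ = 0.00027 kg/kg → 0.00027 × 4000 / 9.8 = 0.11 mm
Layer 310–250 hPa: Δp = 60 hPa = 6000 Pa, q̄ = 0.00047 kg/kg → 0.00047 × 6000 / 9.8 = 0.29 mm
PW = 13.53 + 0.11 + 0.29 = 13.93 ≈ 13.9 mm.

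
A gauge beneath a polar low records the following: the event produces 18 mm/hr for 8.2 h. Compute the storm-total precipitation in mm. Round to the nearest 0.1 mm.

Total = Σ Rᵢ Δtᵢ = 18 × 8.2
      = 147.6 = 147.6 mm.

total ≈ 147.6 mm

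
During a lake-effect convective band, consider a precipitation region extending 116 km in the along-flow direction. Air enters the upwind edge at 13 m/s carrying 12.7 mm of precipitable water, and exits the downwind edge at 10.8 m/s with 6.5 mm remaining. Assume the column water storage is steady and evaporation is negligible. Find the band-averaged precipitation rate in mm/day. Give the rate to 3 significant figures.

R ≈ 70.7 mm/day

Column moisture flux per unit crosswind length is F = V × PW.
Inflow: F_in = 13 × 12.7 = 165.1 mm·m/s
Outflow: F_out = 10.8 × 6.5 = 70.2 mm·m/s
Steady-state rate R = (F_in − F_out)/L = (165.1 − 70.2) / 116000 m = 8.181e-04 mm/s.
R = 8.181e-04 × 3600 × 24 = 70.7 mm/day.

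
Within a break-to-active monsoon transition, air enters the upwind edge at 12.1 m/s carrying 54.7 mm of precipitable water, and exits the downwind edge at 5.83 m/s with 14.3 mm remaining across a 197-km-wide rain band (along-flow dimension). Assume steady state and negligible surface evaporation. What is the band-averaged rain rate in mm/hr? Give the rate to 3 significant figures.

R ≈ 10.6 mm/hr

Column moisture flux per unit crosswind length is F = V × PW.
Inflow: F_in = 12.1 × 54.7 = 661.87 mm·m/s
Outflow: F_out = 5.83 × 14.3 = 83.369 mm·m/s
Steady-state rate R = (F_in − F_out)/L = (661.87 − 83.369) / 197000 m = 2.937e-03 mm/s.
R = 2.937e-03 × 3600 = 10.6 mm/hr.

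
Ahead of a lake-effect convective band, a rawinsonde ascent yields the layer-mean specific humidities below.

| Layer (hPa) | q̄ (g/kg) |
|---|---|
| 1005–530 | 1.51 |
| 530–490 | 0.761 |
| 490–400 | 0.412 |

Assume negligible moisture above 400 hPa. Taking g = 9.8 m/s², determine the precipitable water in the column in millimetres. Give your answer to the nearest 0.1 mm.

PW ≈ 8.0 mm

Precipitable water is the column-integrated vapour mass per unit area: PW = (1/g) Σ q̄ Δp, with q in kg/kg and Δp in Pa (1 kg/m² of water = 1 mm).
Layer 1005–530 hPa: Δp = 475 hPa = 47500 Pa, q̄ = 0.00151 kg/kg → 0.00151 × 47500 / 9.8 = 7.32 mm
Layer 530–490 hPa: Δp = 40 hPa = 4000 Pa, q̄ = 0.000761 kg/kg → 0.000761 × 4000 / 9.8 = 0.31 mm
Layer 490–400 hPa: Δp = 90 hPa = 9000 Pa, q̄ = 0.000412 kg/kg → 0.000412 × 9000 / 9.8 = 0.38 mm
PW = 7.32 + 0.31 + 0.38 = 8.01 ≈ 8.0 mm.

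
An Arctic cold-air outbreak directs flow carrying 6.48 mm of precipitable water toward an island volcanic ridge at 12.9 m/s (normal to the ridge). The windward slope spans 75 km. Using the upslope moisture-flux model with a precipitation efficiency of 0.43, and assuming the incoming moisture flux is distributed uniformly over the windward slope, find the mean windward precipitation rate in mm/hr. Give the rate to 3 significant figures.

R ≈ 1.73 mm/hr

Incoming column moisture flux per unit ridge length: F = V × PW = 12.9 × 6.48 = 83.592 mm·m/s.
Spread over the 75 km slope with efficiency ε = 0.43: R = ε·F/W = 0.43 × 83.592 / 75000 m = 4.793e-04 mm/s.
R = 4.793e-04 × 3600 = 1.73 mm/hr.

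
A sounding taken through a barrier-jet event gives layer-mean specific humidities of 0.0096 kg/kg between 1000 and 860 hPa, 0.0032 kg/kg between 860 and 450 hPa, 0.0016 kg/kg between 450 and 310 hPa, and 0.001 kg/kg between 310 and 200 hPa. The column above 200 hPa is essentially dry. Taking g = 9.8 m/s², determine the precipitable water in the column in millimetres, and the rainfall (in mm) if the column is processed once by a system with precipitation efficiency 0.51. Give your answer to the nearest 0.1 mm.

Precipitable water is the column-integrated vapour mass per unit area: PW = (1/g) Σ q̄ Δp, with q in kg/kg and Δp in Pa (1 kg/m² of water = 1 mm).
Layer 1000–860 hPa: Δp = 140 hPa = 14000 Pa, q̄ = 0.0096 kg/kg → 0.0096 × 14000 / 9.8 = 13.71 mm
Layer 860–450 hPa: Δp = 410 hPa = 41000 Pa, q̄ = 0.0032 kg/kg → 0.0032 × 41000 / 9.8 = 13.39 mm
Layer 450–310 hPa: Δp = 140 hPa = 14000 Pa, q̄ = 0.0016 kg/kg → 0.0016 × 14000 / 9.8 = 2.29 mm
Layer 310–200 hPa: Δp = 110 hPa = 11000 Pa, q̄ = 0.001 kg/kg → 0.001 × 11000 / 9.8 = 1.12 mm
PW = 13.71 + 13.39 + 2.29 + 1.12 = 30.51 ≈ 30.5 mm.
Rainfall = ε × PW = 0.51 × 30.5 = 15.6 mm.

PW ≈ 30.5 mm; rainfall ≈ 15.6 mm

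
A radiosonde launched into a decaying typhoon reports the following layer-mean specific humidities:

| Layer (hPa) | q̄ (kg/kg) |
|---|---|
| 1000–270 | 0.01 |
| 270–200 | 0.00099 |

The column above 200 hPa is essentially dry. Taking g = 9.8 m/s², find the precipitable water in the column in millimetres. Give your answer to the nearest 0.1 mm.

PW ≈ 75.2 mm

Precipitable water is the column-integrated vapour mass per unit area: PW = (1/g) Σ q̄ Δp, with q in kg/kg and Δp in Pa (1 kg/m² of water = 1 mm).
Layer 1000–270 hPa: Δp = 730 hPa = 73000 Pa, q̄ = 0.01 kg/kg → 0.01 × 73000 / 9.8 = 74.49 mm
Layer 270–200 hPa: Δp = 70 hPa = 7000 Pa, q̄ = 0.00099 kg/kg → 0.00099 × 7000 / 9.8 = 0.71 mm
PW = 74.49 + 0.71 = 75.20 ≈ 75.2 mm.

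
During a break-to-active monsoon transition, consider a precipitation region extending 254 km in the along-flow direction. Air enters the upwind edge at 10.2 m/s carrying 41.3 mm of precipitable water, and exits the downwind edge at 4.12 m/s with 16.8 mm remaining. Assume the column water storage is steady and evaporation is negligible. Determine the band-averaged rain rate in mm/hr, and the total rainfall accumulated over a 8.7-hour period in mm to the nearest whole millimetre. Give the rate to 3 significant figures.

R ≈ 4.99 mm/hr; total ≈ 43 mm

Column moisture flux per unit crosswind length is F = V × PW.
Inflow: F_in = 10.2 × 41.3 = 421.26 mm·m/s
Outflow: F_out = 4.12 × 16.8 = 69.216 mm·m/s
Steady-state rate R = (F_in − F_out)/L = (421.26 − 69.216) / 254000 m = 1.386e-03 mm/s.
R = 1.386e-03 × 3600 = 4.99 mm/hr.
Over 8.7 h: total = 4.99 × 8.7 = 43.413 ≈ 43 mm.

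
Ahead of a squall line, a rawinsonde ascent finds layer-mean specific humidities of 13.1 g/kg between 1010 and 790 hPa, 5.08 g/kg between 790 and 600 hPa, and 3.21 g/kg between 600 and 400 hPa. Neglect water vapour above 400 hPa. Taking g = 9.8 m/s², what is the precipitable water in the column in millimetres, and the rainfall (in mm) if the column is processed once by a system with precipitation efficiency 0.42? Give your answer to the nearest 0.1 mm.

Precipitable water is the column-integrated vapour mass per unit area: PW = (1/g) Σ q̄ Δp, with q in kg/kg and Δp in Pa (1 kg/m² of water = 1 mm).
Layer 1010–790 hPa: Δp = 220 hPa = 22000 Pa, q̄ = 0.0131 kg/kg → 0.0131 × 22000 / 9.8 = 29.41 mm
Layer 790–600 hPa: Δp = 190 hPa = 19000 Pa, q̄ = 0.00508 kg/kg → 0.00508 × 19000 / 9.8 = 9.85 mm
Layer 600–400 hPa: Δp = 200 hPa = 20000 Pa, q̄ = 0.00321 kg/kg → 0.00321 × 20000 / 9.8 = 6.55 mm
PW = 29.41 + 9.85 + 6.55 = 45.81 ≈ 45.8 mm.
Rainfall = ε × PW = 0.42 × 45.8 = 19.2 mm.

PW ≈ 45.8 mm; rainfall ≈ 19.2 mm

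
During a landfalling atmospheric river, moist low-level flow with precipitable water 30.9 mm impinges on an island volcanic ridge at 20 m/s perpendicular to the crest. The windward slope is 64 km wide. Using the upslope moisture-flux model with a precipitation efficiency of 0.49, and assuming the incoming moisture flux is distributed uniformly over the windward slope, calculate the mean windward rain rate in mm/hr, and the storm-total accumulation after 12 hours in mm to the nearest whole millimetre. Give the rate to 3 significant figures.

R ≈ 17.0 mm/hr; total ≈ 204 mm

Incoming column moisture flux per unit ridge length: F = V × PW = 20 × 30.9 = 618 mm·m/s.
Spread over the 64 km slope with efficiency ε = 0.49: R = ε·F/W = 0.49 × 618 / 64000 m = 4.732e-03 mm/s.
R = 4.732e-03 × 3600 = 17.0 mm/hr.
Over 12 h: total = 17.0 × 12 = 204 mm.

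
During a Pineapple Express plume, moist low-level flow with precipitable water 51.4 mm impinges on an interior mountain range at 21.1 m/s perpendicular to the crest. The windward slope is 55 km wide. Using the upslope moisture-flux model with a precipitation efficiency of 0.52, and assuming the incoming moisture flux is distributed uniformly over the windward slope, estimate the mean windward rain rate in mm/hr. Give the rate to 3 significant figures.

Incoming column moisture flux per unit ridge length: F = V × PW = 21.1 × 51.4 = 1084.54 mm·m/s.
Spread over the 55 km slope with efficiency ε = 0.52: R = ε·F/W = 0.52 × 1084.54 / 55000 m = 1.025e-02 mm/s.
R = 1.025e-02 × 3600 = 36.9 mm/hr.

R ≈ 36.9 mm/hr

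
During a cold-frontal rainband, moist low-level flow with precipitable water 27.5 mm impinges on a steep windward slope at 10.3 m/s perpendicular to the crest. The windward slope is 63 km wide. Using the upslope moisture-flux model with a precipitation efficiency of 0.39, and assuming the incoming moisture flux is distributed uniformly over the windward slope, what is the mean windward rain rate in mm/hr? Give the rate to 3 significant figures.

R ≈ 6.31 mm/hr

Incoming column moisture flux per unit ridge length: F = V × PW = 10.3 × 27.5 = 283.25 mm·m/s.
Spread over the 63 km slope with efficiency ε = 0.39: R = ε·F/W = 0.39 × 283.25 / 63000 m = 1.753e-03 mm/s.
R = 1.753e-03 × 3600 = 6.31 mm/hr.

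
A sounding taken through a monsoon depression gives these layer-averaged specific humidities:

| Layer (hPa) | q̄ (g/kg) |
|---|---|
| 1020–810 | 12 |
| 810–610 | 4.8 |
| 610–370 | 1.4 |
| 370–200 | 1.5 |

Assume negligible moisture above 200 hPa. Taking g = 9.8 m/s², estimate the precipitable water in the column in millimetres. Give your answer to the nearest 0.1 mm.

PW ≈ 41.5 mm

Precipitable water is the column-integrated vapour mass per unit area: PW = (1/g) Σ q̄ Δp, with q in kg/kg and Δp in Pa (1 kg/m² of water = 1 mm).
Layer 1020–810 hPa: Δp = 210 hPa = 21000 Pa, q̄ = 0.012 kg/kg → 0.012 × 21000 / 9.8 = 25.71 mm
Layer 810–610 hPa: Δp = 200 hPa = 20000 Pa, q̄ = 0.0048 kg/kg → 0.0048 × 20000 / 9.8 = 9.80 mm
Layer 610–370 hPa: Δp = 240 hPa = 24000 Pa, q̄ = 0.0014 kg/kg → 0.0014 × 24000 / 9.8 = 3.43 mm
Layer 370–200 hPa: Δp = 170 hPa = 17000 Pa, q̄ = 0.0015 kg/kg → 0.0015 × 17000 / 9.8 = 2.60 mm
PW = 25.71 + 9.80 + 3.43 + 2.60 = 41.54 ≈ 41.5 mm.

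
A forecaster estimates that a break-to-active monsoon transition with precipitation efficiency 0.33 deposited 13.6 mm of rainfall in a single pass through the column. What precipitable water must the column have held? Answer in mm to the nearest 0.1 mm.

PW = rainfall / ε = 13.6 / 0.33 = 41.2 mm.

PW ≈ 41.2 mm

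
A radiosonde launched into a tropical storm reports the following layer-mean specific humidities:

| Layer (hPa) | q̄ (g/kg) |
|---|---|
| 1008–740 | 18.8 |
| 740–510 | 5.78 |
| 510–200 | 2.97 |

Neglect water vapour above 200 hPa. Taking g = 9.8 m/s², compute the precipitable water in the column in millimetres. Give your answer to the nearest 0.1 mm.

Precipitable water is the column-integrated vapour mass per unit area: PW = (1/g) Σ q̄ Δp, with q in kg/kg and Δp in Pa (1 kg/m² of water = 1 mm).
Layer 1008–740 hPa: Δp = 268 hPa = 26800 Pa, q̄ = 0.0188 kg/kg → 0.0188 × 26800 / 9.8 = 51.41 mm
Layer 740–510 hPa: Δp = 230 hPa = 23000 Pa, q̄ = 0.00578 kg/kg → 0.00578 × 23000 / 9.8 = 13.57 mm
Layer 510–200 hPa: Δp = 310 hPa = 31000 Pa, q̄ = 0.00297 kg/kg → 0.00297 × 31000 / 9.8 = 9.39 mm
PW = 51.41 + 13.57 + 9.39 = 74.37 ≈ 74.4 mm.

PW ≈ 74.4 mm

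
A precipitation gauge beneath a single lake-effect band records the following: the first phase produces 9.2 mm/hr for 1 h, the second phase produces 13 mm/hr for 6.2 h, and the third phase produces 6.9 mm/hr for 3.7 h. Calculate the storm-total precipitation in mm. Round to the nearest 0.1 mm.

Total = Σ Rᵢ Δtᵢ = 9.2 × 1 + 13 × 6.2 + 6.9 × 3.7
      = 9.2 + 80.6 + 25.53 = 115.3 mm.

total ≈ 115.3 mm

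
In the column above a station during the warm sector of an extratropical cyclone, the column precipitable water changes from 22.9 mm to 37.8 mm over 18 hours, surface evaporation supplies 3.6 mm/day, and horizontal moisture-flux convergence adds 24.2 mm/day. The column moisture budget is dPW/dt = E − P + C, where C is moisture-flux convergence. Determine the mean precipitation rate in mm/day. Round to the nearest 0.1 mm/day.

P ≈ 7.9 mm/day

dPW/dt = (37.8 − 22.9) mm / (18/24 day) = +19.867 mm/day.
P = E + C − dPW/dt = 3.6 + (24.2) − (+19.867) = 7.9 mm/day.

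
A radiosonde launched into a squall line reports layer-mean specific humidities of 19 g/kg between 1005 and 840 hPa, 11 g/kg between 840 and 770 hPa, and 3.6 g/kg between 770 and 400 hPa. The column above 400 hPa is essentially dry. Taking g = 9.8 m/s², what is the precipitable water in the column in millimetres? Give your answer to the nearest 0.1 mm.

PW ≈ 53.4 mm

Precipitable water is the column-integrated vapour mass per unit area: PW = (1/g) Σ q̄ Δp, with q in kg/kg and Δp in Pa (1 kg/m² of water = 1 mm).
Layer 1005–840 hPa: Δp = 165 hPa = 16500 Pa, q̄ = 0.019 kg/kg → 0.019 × 16500 / 9.8 = 31.99 mm
Layer 840–770 hPa: Δp = 70 hPa = 7000 Pa, q̄ = 0.011 kg/kg → 0.011 × 7000 / 9.8 = 7.86 mm
Layer 770–400 hPa: Δp = 370 hPa = 37000 Pa, q̄ = 0.0036 kg/kg → 0.0036 × 37000 / 9.8 = 13.59 mm
PW = 31.99 + 7.86 + 13.59 = 53.44 ≈ 53.4 mm.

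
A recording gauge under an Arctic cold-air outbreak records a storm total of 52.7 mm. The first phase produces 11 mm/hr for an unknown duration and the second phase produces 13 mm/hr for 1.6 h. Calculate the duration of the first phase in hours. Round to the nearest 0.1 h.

Known phases: 13 × 1.6 = 20.8 mm.
Remaining depth = 52.7 − 20.8 = 31.9 mm.
Duration = 31.9 / 11 = 2.9 h.

duration ≈ 2.9 h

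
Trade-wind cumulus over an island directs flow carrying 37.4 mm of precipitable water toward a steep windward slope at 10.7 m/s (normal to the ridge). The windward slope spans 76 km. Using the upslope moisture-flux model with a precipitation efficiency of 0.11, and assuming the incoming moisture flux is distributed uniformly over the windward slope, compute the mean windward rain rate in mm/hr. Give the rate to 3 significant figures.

Incoming column moisture flux per unit ridge length: F = V × PW = 10.7 × 37.4 = 400.18 mm·m/s.
Spread over the 76 km slope with efficiency ε = 0.11: R = ε·F/W = 0.11 × 400.18 / 76000 m = 5.792e-04 mm/s.
R = 5.792e-04 × 3600 = 2.09 mm/hr.

R ≈ 2.09 mm/hr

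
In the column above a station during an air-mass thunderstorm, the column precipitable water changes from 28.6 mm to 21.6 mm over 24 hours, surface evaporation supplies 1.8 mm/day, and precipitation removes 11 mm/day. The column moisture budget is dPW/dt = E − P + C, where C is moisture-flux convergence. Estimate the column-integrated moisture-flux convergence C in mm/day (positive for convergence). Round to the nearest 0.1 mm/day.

C ≈ 2.2 mm/day

dPW/dt = (21.6 − 28.6) mm / (24/24 day) = -7.000 mm/day.
C = dPW/dt − E + P = (-7.000) − 1.8 + 11 = 2.2 mm/day.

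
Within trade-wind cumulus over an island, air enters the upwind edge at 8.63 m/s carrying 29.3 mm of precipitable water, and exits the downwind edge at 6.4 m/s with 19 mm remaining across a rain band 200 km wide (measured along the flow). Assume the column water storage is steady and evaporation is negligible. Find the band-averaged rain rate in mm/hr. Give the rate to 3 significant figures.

Column moisture flux per unit crosswind length is F = V × PW.
Inflow: F_in = 8.63 × 29.3 = 252.859 mm·m/s
Outflow: F_out = 6.4 × 19 = 121.6 mm·m/s
Steady-state rate R = (F_in − F_out)/L = (252.859 − 121.6) / 200000 m = 6.563e-04 mm/s.
R = 6.563e-04 × 3600 = 2.36 mm/hr.

R ≈ 2.36 mm/hr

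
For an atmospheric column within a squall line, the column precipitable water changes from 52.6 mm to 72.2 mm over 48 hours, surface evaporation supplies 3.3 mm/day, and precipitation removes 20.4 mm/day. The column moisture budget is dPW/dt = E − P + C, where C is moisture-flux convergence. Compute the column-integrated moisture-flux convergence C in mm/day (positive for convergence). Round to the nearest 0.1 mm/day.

dPW/dt = (72.2 − 52.6) mm / (48/24 day) = +9.800 mm/day.
C = dPW/dt − E + P = (+9.800) − 3.3 + 20.4 = 26.9 mm/day.

C ≈ 26.9 mm/day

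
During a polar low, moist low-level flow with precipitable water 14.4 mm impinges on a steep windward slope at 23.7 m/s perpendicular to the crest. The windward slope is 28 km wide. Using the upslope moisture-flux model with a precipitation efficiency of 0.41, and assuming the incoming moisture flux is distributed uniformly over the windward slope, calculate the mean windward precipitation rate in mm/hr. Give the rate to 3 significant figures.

R ≈ 18.0 mm/hr

Incoming column moisture flux per unit ridge length: F = V × PW = 23.7 × 14.4 = 341.28 mm·m/s.
Spread over the 28 km slope with efficiency ε = 0.41: R = ε·F/W = 0.41 × 341.28 / 28000 m = 4.997e-03 mm/s.
R = 4.997e-03 × 3600 = 18.0 mm/hr.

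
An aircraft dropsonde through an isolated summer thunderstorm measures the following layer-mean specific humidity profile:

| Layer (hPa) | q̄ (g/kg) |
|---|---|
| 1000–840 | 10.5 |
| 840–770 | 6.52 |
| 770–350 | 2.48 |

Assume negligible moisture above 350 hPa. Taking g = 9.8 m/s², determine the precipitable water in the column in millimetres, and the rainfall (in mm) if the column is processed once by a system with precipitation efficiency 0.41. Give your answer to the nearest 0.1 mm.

Precipitable water is the column-integrated vapour mass per unit area: PW = (1/g) Σ q̄ Δp, with q in kg/kg and Δp in Pa (1 kg/m² of water = 1 mm).
Layer 1000–840 hPa: Δp = 160 hPa = 16000 Pa, q̄ = 0.0105 kg/kg → 0.0105 × 16000 / 9.8 = 17.14 mm
Layer 840–770 hPa: Δp = 70 hPa = 7000 Pa, q̄ = 0.00652 kg/kg → 0.00652 × 7000 / 9.8 = 4.66 mm
Layer 770–350 hPa: Δp = 420 hPa = 42000 Pa, q̄ = 0.00248 kg/kg → 0.00248 × 42000 / 9.8 = 10.63 mm
PW = 17.14 + 4.66 + 10.63 = 32.43 ≈ 32.4 mm.
Rainfall = ε × PW = 0.41 × 32.4 = 13.3 mm.

PW ≈ 32.4 mm; rainfall ≈ 13.3 mm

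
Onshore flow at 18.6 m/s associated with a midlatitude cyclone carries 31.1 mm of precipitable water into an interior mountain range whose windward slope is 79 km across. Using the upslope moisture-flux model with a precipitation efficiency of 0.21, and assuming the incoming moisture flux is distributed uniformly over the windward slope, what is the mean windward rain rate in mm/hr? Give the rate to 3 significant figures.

R ≈ 5.54 mm/hr

Incoming column moisture flux per unit ridge length: F = V × PW = 18.6 × 31.1 = 578.46 mm·m/s.
Spread over the 79 km slope with efficiency ε = 0.21: R = ε·F/W = 0.21 × 578.46 / 79000 m = 1.538e-03 mm/s.
R = 1.538e-03 × 3600 = 5.54 mm/hr.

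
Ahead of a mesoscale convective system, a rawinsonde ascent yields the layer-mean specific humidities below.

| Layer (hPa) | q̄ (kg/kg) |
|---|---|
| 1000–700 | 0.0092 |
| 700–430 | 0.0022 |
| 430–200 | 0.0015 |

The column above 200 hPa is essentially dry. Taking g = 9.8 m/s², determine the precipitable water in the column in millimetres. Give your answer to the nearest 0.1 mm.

Precipitable water is the column-integrated vapour mass per unit area: PW = (1/g) Σ q̄ Δp, with q in kg/kg and Δp in Pa (1 kg/m² of water = 1 mm).
Layer 1000–700 hPa: Δp = 300 hPa = 30000 Pa, q̄ = 0.0092 kg/kg → 0.0092 × 30000 / 9.8 = 28.16 mm
Layer 700–430 hPa: Δp = 270 hPa = 27000 Pa, q̄ = 0.0022 kg/kg → 0.0022 × 27000 / 9.8 = 6.06 mm
Layer 430–200 hPa: Δp = 230 hPa = 23000 Pa, q̄ = 0.0015 kg/kg → 0.0015 × 23000 / 9.8 = 3.52 mm
PW = 28.16 + 6.06 + 3.52 = 37.74 ≈ 37.7 mm.

PW ≈ 37.7 mm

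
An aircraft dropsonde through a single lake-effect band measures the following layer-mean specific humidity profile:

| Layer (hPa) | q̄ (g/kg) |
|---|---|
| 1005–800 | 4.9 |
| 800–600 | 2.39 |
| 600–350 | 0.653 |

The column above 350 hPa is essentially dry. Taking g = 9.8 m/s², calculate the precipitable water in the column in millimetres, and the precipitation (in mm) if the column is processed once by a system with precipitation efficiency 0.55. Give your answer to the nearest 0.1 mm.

Precipitable water is the column-integrated vapour mass per unit area: PW = (1/g) Σ q̄ Δp, with q in kg/kg and Δp in Pa (1 kg/m² of water = 1 mm).
Layer 1005–800 hPa: Δp = 205 hPa = 20500 Pa, q̄ = 0.0049 kg/kg → 0.0049 × 20500 / 9.8 = 10.25 mm
Layer 800–600 hPa: Δp = 200 hPa = 20000 Pa, q̄ = 0.00239 kg/kg → 0.00239 × 20000 / 9.8 = 4.88 mm
Layer 600–350 hPa: Δp = 250 hPa = 25000 Pa, q̄ = 0.000653 kg/kg → 0.000653 × 25000 / 9.8 = 1.67 mm
PW = 10.25 + 4.88 + 1.67 = 16.80 ≈ 16.8 mm.
Precipitation = ε × PW = 0.55 × 16.8 = 9.2 mm.

PW ≈ 16.8 mm; precipitation ≈ 9.2 mm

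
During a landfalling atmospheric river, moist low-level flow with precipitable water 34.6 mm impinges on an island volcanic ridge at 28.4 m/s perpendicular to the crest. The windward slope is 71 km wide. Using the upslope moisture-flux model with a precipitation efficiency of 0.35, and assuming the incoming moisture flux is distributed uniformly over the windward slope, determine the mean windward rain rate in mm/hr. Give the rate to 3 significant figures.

R ≈ 17.4 mm/hr

Incoming column moisture flux per unit ridge length: F = V × PW = 28.4 × 34.6 = 982.64 mm·m/s.
Spread over the 71 km slope with efficiency ε = 0.35: R = ε·F/W = 0.35 × 982.64 / 71000 m = 4.844e-03 mm/s.
R = 4.844e-03 × 3600 = 17.4 mm/hr.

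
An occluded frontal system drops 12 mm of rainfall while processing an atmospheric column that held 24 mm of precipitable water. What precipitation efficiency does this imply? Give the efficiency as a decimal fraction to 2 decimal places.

ε ≈ 0.50

ε = rainfall / PW = 12 / 24 = 0.50.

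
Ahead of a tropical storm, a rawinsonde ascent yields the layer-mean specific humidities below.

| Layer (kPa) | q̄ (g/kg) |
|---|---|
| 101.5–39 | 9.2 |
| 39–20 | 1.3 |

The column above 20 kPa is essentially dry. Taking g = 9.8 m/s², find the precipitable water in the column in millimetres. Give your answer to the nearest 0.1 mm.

Precipitable water is the column-integrated vapour mass per unit area: PW = (1/g) Σ q̄ Δp, with q in kg/kg and Δp in Pa (1 kg/m² of water = 1 mm).
Layer 101.5–39 kPa: Δp = 625 hPa = 62500 Pa, q̄ = 0.0092 kg/kg → 0.0092 × 62500 / 9.8 = 58.67 mm
Layer 39–20 kPa: Δp = 190 hPa = 19000 Pa, q̄ = 0.0013 kg/kg → 0.0013 × 19000 / 9.8 = 2.52 mm
PW = 58.67 + 2.52 = 61.19 ≈ 61.2 mm.

PW ≈ 61.2 mm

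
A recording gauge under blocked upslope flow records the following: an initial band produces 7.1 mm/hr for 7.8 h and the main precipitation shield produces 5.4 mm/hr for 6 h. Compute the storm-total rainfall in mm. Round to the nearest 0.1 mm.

Total = Σ Rᵢ Δtᵢ = 7.1 × 7.8 + 5.4 × 6
      = 55.38 + 32.4 = 87.8 mm.

total ≈ 87.8 mm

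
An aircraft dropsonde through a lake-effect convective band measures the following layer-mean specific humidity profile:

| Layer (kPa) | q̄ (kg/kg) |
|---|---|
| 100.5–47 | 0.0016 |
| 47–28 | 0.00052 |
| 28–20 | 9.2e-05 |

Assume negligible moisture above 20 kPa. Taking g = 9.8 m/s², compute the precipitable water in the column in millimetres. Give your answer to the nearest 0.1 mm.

PW ≈ 9.8 mm

Precipitable water is the column-integrated vapour mass per unit area: PW = (1/g) Σ q̄ Δp, with q in kg/kg and Δp in Pa (1 kg/m² of water = 1 mm).
Layer 100.5–47 kPa: Δp = 535 hPa = 53500 Pa, q̄ = 0.0016 kg/kg → 0.0016 × 53500 / 9.8 = 8.73 mm
Layer 47–28 kPa: Δp = 190 hPa = 19000 Pa, q̄ = 0.00052 kg/kg → 0.00052 × 19000 / 9.8 = 1.01 mm
Layer 28–20 kPa: Δp = 80 hPa = 8000 Pa, q̄ = 9.2e-05 kg/kg → 9.2e-05 × 8000 / 9.8 = 0.08 mm
PW = 8.73 + 1.01 + 0.08 = 9.82 ≈ 9.8 mm.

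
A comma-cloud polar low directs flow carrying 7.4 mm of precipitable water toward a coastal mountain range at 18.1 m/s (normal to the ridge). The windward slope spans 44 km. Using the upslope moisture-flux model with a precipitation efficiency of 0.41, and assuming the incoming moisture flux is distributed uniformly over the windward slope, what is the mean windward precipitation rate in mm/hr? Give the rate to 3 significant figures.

R ≈ 4.49 mm/hr

Incoming column moisture flux per unit ridge length: F = V × PW = 18.1 × 7.4 = 133.94 mm·m/s.
Spread over the 44 km slope with efficiency ε = 0.41: R = ε·F/W = 0.41 × 133.94 / 44000 m = 1.248e-03 mm/s.
R = 1.248e-03 × 3600 = 4.49 mm/hr.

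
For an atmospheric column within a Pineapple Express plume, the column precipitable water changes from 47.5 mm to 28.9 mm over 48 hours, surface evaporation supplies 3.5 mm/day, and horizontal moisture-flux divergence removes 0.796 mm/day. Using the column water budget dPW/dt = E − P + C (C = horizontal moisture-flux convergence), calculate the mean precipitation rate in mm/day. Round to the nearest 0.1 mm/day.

P ≈ 12.0 mm/day

dPW/dt = (28.9 − 47.5) mm / (48/24 day) = -9.300 mm/day.
P = E + C − dPW/dt = 3.5 + (-0.796) − (-9.300) = 12.0 mm/day.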